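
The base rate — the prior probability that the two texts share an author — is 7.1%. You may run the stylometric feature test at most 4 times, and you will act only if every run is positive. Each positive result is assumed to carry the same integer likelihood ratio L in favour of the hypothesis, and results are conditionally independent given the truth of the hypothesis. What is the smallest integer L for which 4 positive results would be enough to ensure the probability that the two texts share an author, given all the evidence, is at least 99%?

6

Prior odds = 0.071/0.929 = 71/929.
Target odds = 0.99/0.01 = 99.
Need L⁴ ≥ 99 ÷ (71/929) = 91971/71.
5⁴ = 625 < 91971/71 ≤ 1296 = 6⁴, so L = 6.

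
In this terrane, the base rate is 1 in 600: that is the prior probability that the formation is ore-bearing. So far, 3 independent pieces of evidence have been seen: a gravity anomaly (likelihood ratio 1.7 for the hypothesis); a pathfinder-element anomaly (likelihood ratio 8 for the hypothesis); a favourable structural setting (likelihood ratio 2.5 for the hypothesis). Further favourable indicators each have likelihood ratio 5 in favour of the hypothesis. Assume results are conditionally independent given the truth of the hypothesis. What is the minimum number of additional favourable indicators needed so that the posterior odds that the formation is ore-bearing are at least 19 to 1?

4

Prior odds = (1/600)/(599/600) = 1/599.
Combined Bayes factor of the evidence already in hand = 1.7 × 8 × 2.5 = 34.
Odds after that evidence = (1/599) × 34 = 34/599.
Target odds = 19.
Need 5ⁿ ≥ 19 ÷ (34/599) = 11381/34.
5³ = 125 falls short of 11381/34 but 5⁴ = 625 reaches it, so n = 4.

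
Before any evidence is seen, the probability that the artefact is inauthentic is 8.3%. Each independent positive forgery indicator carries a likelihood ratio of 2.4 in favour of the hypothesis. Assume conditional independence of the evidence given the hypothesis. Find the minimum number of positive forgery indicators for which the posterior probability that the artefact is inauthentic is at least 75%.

4

Prior odds = 0.083/0.917 = 83/917.
Likelihood ratio per positive forgery indicator = 2.4.
Target odds: 0.75 ÷ 0.25 = 3.
Need (83/917) × 2.4ⁿ ≥ 3, i.e. 2.4ⁿ ≥ 2751/83.
2.4³ = 13.824 falls short of 2751/83 but 2.4⁴ = 33.1776 reaches it, so n = 4.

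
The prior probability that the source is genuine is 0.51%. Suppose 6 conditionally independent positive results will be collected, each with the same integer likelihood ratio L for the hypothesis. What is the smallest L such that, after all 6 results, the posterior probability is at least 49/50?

5

Prior odds = 0.0051/0.9949 = 51/9949.
Target odds = 0.98/0.02 = 49.
Need L⁶ ≥ 49 ÷ (51/9949) = 487501/51.
4⁶ = 4096 < 487501/51 ≤ 15625 = 5⁶, so L = 5.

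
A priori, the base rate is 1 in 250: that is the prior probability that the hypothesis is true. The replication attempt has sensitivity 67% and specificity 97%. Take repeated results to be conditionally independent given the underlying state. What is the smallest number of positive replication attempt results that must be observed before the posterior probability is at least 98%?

Prior odds = 0.004/0.996 = 1/249.
False-positive rate = 1 − 0.97 = 0.03; likelihood ratio of a positive = 0.67/0.03 = 67/3.
Target odds: 0.98 ÷ 0.02 = 49.
Require (67/3)ⁿ ≥ 49 ÷ (1/249) = 12201.
(67/3)³ = 300763/27 falls short of 12201 but (67/3)⁴ = 20151121/81 reaches it, so n = 4.

4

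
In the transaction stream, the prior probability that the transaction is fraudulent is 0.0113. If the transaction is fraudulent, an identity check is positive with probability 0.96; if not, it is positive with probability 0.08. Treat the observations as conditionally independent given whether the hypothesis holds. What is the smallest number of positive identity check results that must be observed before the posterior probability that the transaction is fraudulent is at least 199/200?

Prior odds: 0.0113 ÷ 0.9887 = 113/9887.
Likelihood ratio of a positive = 0.96/0.08 = 12.
Target posterior odds = 0.995/0.005 = 199.
Require 12ⁿ ≥ 199 ÷ (113/9887) = 1967513/113.
12³ = 1728 falls short of 1967513/113 but 12⁴ = 20736 reaches it, so n = 4.

4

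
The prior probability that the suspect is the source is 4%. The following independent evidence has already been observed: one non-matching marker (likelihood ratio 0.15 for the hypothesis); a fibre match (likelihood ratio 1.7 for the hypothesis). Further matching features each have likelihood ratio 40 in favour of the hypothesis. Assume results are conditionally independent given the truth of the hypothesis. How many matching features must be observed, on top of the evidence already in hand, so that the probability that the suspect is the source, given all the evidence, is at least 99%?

3

Prior odds = 0.04/0.96 = 1/24.
Combined Bayes factor of the evidence already in hand = 0.15 × 1.7 = 0.255.
Odds after that evidence = (1/24) × 0.255 = 0.010625.
Target odds = 0.99/0.01 = 99.
Need 40ⁿ ≥ 99 ÷ 0.010625 = 158400/17.
40² = 1600 falls short of 158400/17 but 40³ = 64000 reaches it, so n = 3.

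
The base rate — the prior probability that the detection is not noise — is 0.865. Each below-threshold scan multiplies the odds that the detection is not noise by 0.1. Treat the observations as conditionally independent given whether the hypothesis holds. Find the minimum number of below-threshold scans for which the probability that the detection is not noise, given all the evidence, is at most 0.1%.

4

Prior odds = 0.865/0.135 = 173/27.
Likelihood ratio per below-threshold scan = 0.1.
Target odds: 0.001 ÷ 0.999 = 1/999.
Require 0.1ⁿ ≤ 1/999 ÷ (173/27) = 1/6401.
0.1³ = 0.001 is still above 1/6401 but 0.1⁴ = 0.0001 is at or below it, so n = 4.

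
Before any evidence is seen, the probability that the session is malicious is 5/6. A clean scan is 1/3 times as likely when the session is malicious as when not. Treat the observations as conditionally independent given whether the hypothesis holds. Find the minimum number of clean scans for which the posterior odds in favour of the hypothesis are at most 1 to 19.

5

Prior odds: (5/6) ÷ (1/6) = 5.
Likelihood ratio per clean scan = 1/3.
Target odds = 1/19.
Need 5 × (1/3)ⁿ ≤ 1/19, i.e. (1/3)ⁿ ≤ 1/95.
(1/3)⁴ = 1/81 is still above 1/95 but (1/3)⁵ = 1/243 is at or below it, so n = 5.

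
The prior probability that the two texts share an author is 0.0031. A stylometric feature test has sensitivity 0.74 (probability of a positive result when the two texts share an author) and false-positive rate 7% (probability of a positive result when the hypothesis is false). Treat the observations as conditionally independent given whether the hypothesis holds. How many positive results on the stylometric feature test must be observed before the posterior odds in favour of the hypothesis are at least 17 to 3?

4

Prior odds = 0.0031/0.9969 = 31/9969.
Likelihood ratio of a positive result = 0.74/0.07 = 74/7.
Target odds = 17/3.
Need (31/9969) × (74/7)ⁿ ≥ 17/3, i.e. (74/7)ⁿ ≥ 56491/31.
(74/7)³ = 405224/343 falls short of 56491/31 but (74/7)⁴ = 29986576/2401 reaches it, so n = 4.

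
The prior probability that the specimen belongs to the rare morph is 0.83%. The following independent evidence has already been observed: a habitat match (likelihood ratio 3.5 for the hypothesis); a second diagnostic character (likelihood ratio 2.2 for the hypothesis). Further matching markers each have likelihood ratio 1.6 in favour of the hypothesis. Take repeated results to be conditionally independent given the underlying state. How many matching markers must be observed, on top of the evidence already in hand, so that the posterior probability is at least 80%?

Prior odds = 0.0083/0.9917 = 83/9917.
Combined Bayes factor of the evidence already in hand = 3.5 × 2.2 = 7.7.
Odds after that evidence = (83/9917) × 7.7 = 6391/99170.
Target odds = 0.8/0.2 = 4.
Need 1.6ⁿ ≥ 4 ÷ (6391/99170) = 396680/6391.
1.6⁸ = 16777216/390625 falls short of 396680/6391 but 1.6⁹ = 134217728/1953125 reaches it, so n = 9.

9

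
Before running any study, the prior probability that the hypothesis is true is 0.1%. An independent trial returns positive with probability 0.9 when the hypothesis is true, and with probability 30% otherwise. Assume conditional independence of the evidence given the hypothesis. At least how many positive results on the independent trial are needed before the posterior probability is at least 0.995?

Prior odds = 0.001/0.999 = 1/999.
Likelihood ratio of a positive result = 0.9/0.3 = 3.
Target odds: 0.995 ÷ 0.005 = 199.
Need (1/999) × 3ⁿ ≥ 199, i.e. 3ⁿ ≥ 198801.
3¹¹ = 177147 falls short of 198801 but 3¹² = 531441 reaches it, so n = 12.

12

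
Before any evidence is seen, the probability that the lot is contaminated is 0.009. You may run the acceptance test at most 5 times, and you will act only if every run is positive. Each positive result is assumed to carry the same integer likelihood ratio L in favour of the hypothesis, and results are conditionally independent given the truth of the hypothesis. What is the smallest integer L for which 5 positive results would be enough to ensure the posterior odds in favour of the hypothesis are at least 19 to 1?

Prior odds = 0.009/0.991 = 9/991.
Target odds = 19.
Need L⁵ ≥ 19 ÷ (9/991) = 18829/9.
4⁵ = 1024 < 18829/9 ≤ 3125 = 5⁵, so L = 5.

5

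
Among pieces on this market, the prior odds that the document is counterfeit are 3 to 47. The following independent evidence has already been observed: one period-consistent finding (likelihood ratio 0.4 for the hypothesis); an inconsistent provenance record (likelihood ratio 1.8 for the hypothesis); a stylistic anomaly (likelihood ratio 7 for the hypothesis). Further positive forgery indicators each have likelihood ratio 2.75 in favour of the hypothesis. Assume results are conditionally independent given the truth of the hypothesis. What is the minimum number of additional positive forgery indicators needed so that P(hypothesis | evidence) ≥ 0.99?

Prior odds = 3/47.
Combined Bayes factor of the evidence already in hand = 0.4 × 1.8 × 7 = 5.04.
Odds after that evidence = (3/47) × 5.04 = 378/1175.
Target odds = 0.99/0.01 = 99.
Need 2.75ⁿ ≥ 99 ÷ (378/1175) = 12925/42.
2.75⁵ = 161051/1024 falls short of 12925/42 but 2.75⁶ = 1771561/4096 reaches it, so n = 6.

6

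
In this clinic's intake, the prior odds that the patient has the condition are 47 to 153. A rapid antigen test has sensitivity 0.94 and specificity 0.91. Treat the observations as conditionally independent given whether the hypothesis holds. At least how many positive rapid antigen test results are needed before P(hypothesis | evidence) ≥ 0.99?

Prior odds = 47/153.
False-positive rate = 1 − 0.91 = 0.09; likelihood ratio of a positive = 0.94/0.09 = 94/9.
Target posterior odds = 0.99/0.01 = 99.
Need (47/153) × (94/9)ⁿ ≥ 99, i.e. (94/9)ⁿ ≥ 15147/47.
(94/9)² = 8836/81 falls short of 15147/47 but (94/9)³ = 830584/729 reaches it, so n = 3.

3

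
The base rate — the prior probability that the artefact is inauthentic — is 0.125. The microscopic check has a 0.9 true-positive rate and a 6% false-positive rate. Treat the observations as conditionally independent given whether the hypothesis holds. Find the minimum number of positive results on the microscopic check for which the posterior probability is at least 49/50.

3

Prior odds: 0.125 ÷ 0.875 = 1/7.
Likelihood ratio of a positive result = 0.9/0.06 = 15.
Target posterior odds = 0.98/0.02 = 49.
Need (1/7) × 15ⁿ ≥ 49, i.e. 15ⁿ ≥ 343.
15² = 225 falls short of 343 but 15³ = 3375 reaches it, so n = 3.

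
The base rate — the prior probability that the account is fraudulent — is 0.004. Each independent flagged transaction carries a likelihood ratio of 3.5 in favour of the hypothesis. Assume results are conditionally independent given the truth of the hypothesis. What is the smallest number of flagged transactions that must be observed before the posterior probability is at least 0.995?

Prior odds: 0.004 ÷ 0.996 = 1/249.
Likelihood ratio per flagged transaction = 3.5.
Target odds: 0.995 ÷ 0.005 = 199.
Need (1/249) × 3.5ⁿ ≥ 199, i.e. 3.5ⁿ ≥ 49551.
3.5⁸ = 5764801/256 falls short of 49551 but 3.5⁹ = 40353607/512 reaches it, so n = 9.

9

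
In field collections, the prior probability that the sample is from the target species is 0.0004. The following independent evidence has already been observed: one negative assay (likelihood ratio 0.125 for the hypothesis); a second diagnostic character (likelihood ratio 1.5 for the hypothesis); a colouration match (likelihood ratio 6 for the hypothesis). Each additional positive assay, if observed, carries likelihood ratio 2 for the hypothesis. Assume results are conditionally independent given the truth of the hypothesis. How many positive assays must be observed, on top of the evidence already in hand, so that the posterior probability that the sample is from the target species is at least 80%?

Prior odds = 0.0004/0.9996 = 1/2499.
Combined Bayes factor of the evidence already in hand = 0.125 × 1.5 × 6 = 1.125.
Odds after that evidence = (1/2499) × 1.125 = 3/6664.
Target odds = 0.8/0.2 = 4.
Need 2ⁿ ≥ 4 ÷ (3/6664) = 26656/3.
2¹³ = 8192 falls short of 26656/3 but 2¹⁴ = 16384 reaches it, so n = 14.

14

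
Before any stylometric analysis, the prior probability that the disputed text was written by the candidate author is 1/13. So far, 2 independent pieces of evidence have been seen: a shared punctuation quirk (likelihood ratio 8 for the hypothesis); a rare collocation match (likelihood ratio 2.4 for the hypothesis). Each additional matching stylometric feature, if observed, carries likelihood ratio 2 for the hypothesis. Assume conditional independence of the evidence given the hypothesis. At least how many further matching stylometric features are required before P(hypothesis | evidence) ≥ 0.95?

Prior odds = (1/13)/(12/13) = 1/12.
Combined Bayes factor of the evidence already in hand = 8 × 2.4 = 19.2.
Odds after that evidence = (1/12) × 19.2 = 1.6.
Target odds = 0.95/0.05 = 19.
Need 2ⁿ ≥ 19 ÷ 1.6 = 11.875.
2³ = 8 falls short of 11.875 but 2⁴ = 16 reaches it, so n = 4.

4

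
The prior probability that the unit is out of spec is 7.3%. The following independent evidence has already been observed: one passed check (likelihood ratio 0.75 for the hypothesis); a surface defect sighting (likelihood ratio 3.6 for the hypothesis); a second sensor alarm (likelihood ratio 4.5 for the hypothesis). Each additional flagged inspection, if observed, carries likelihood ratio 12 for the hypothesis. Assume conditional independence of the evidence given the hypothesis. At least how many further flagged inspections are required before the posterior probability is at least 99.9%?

3

Prior odds = 0.073/0.927 = 73/927.
Combined Bayes factor of the evidence already in hand = 0.75 × 3.6 × 4.5 = 12.15.
Odds after that evidence = (73/927) × 12.15 = 1971/2060.
Target odds = 0.999/0.001 = 999.
Need 12ⁿ ≥ 999 ÷ (1971/2060) = 76220/73.
12² = 144 falls short of 76220/73 but 12³ = 1728 reaches it, so n = 3.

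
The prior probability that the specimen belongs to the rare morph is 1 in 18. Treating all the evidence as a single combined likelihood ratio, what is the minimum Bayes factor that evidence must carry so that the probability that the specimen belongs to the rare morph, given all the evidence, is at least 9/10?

153

Prior odds = (1/18)/(17/18) = 1/17.
Target odds = 0.9/0.1 = 9.
Required Bayes factor = 9 ÷ (1/17) = 153.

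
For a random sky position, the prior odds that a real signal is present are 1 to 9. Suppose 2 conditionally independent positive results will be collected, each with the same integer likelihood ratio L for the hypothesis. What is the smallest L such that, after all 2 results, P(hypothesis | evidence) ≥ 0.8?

Prior odds = 1/9.
Target odds = 0.8/0.2 = 4.
Need L² ≥ 4 ÷ (1/9) = 36.
5² = 25 < 36 ≤ 36 = 6², so L = 6.

6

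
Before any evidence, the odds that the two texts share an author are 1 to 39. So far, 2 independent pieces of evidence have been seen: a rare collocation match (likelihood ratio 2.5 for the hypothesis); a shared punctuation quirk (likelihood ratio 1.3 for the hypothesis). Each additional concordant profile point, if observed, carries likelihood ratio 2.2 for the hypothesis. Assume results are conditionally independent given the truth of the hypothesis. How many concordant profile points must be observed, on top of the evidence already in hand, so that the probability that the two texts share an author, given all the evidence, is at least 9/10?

6

Prior odds = 1/39.
Combined Bayes factor of the evidence already in hand = 2.5 × 1.3 = 3.25.
Odds after that evidence = (1/39) × 3.25 = 1/12.
Target odds = 0.9/0.1 = 9.
Need 2.2ⁿ ≥ 9 ÷ (1/12) = 108.
2.2⁵ = 51.53632 falls short of 108 but 2.2⁶ = 1771561/15625 reaches it, so n = 6.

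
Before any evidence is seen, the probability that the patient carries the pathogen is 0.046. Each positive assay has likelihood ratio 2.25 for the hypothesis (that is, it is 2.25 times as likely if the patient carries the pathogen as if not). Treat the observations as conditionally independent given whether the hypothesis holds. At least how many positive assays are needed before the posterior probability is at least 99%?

Prior odds: 0.046 ÷ 0.954 = 23/477.
Likelihood ratio per positive assay = 2.25.
Target posterior odds = 0.99/0.01 = 99.
Require 2.25ⁿ ≥ 99 ÷ (23/477) = 47223/23.
2.25⁹ = 387420489/262144 falls short of 47223/23 but 2.25¹⁰ ≈3325.26 reaches it, so n = 10.

10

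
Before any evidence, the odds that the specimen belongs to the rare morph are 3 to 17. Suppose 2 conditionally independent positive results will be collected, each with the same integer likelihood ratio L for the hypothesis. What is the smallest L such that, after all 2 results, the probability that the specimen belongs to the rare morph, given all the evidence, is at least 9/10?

8

Prior odds = 3/17.
Target odds = 0.9/0.1 = 9.
Need L² ≥ 9 ÷ (3/17) = 51.
7² = 49 < 51 ≤ 64 = 8², so L = 8.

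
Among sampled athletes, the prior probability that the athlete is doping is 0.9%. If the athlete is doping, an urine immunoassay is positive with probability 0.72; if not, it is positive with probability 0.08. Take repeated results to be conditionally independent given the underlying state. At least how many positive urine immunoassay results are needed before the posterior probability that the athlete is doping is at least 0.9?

Prior odds: 0.009 ÷ 0.991 = 9/991.
Likelihood ratio of a positive = 0.72/0.08 = 9.
Target odds: 0.9 ÷ 0.1 = 9.
Require 9ⁿ ≥ 9 ÷ (9/991) = 991.
9³ = 729 falls short of 991 but 9⁴ = 6561 reaches it, so n = 4.

4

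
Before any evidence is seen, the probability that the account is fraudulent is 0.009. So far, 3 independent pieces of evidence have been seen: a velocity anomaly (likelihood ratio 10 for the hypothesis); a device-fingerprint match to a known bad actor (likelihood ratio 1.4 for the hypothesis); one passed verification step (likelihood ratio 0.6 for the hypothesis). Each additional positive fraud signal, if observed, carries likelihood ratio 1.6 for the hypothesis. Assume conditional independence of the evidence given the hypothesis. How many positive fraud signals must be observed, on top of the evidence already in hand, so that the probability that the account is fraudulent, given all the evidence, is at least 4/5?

9

Prior odds = 0.009/0.991 = 9/991.
Combined Bayes factor of the evidence already in hand = 10 × 1.4 × 0.6 = 8.4.
Odds after that evidence = (9/991) × 8.4 = 378/4955.
Target odds = 0.8/0.2 = 4.
Need 1.6ⁿ ≥ 4 ÷ (378/4955) = 9910/189.
1.6⁸ = 16777216/390625 falls short of 9910/189 but 1.6⁹ = 134217728/1953125 reaches it, so n = 9.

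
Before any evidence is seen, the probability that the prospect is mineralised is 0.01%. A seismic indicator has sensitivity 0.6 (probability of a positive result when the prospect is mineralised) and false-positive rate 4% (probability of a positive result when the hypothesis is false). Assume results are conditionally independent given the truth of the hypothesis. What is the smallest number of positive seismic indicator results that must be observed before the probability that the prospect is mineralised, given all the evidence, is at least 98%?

5

Prior odds = 0.0001/0.9999 = 1/9999.
Likelihood ratio of a positive result = 0.6/0.04 = 15.
Target posterior odds = 0.98/0.02 = 49.
Need (1/9999) × 15ⁿ ≥ 49, i.e. 15ⁿ ≥ 489951.
15⁴ = 50625 falls short of 489951 but 15⁵ = 759375 reaches it, so n = 5.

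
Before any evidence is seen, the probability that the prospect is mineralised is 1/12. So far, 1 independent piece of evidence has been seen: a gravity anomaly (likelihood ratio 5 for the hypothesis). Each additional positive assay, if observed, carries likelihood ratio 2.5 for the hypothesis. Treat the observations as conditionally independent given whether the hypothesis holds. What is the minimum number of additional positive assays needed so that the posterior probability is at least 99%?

Prior odds = (1/12)/(11/12) = 1/11.
Bayes factor of the evidence already in hand = 5.
Odds after that evidence = (1/11) × 5 = 5/11.
Target odds = 0.99/0.01 = 99.
Need 2.5ⁿ ≥ 99 ÷ (5/11) = 217.8.
2.5⁵ = 97.65625 falls short of 217.8 but 2.5⁶ = 244.140625 reaches it, so n = 6.

6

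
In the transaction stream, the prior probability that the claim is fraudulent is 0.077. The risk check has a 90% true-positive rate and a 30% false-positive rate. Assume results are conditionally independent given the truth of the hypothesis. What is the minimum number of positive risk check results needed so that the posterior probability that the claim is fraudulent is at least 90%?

5

Prior odds: 0.077 ÷ 0.923 = 77/923.
Likelihood ratio of a positive result = 0.9/0.3 = 3.
Target odds: 0.9 ÷ 0.1 = 9.
Require 3ⁿ ≥ 9 ÷ (77/923) = 8307/77.
3⁴ = 81 falls short of 8307/77 but 3⁵ = 243 reaches it, so n = 5.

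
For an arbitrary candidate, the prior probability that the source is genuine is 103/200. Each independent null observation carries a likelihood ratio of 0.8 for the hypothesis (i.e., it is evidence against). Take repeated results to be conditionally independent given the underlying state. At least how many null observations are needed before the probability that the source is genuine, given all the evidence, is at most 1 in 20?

14

Prior odds: 0.515 ÷ 0.485 = 103/97.
Likelihood ratio per null observation = 0.8.
Target odds: 0.05 ÷ 0.95 = 1/19.
Require 0.8ⁿ ≤ 1/19 ÷ (103/97) = 97/1957.
0.8¹³ ≈0.0549756 is still above 97/1957 but 0.8¹⁴ ≈0.0439805 is at or below it, so n = 14.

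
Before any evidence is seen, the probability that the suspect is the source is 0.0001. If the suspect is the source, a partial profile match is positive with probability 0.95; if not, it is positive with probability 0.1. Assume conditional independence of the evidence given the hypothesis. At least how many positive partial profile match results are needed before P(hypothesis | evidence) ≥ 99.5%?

Prior odds = 0.0001/0.9999 = 1/9999.
Likelihood ratio of a positive = 0.95/0.1 = 9.5.
Target posterior odds = 0.995/0.005 = 199.
Require 9.5ⁿ ≥ 199 ÷ (1/9999) = 1989801.
9.5⁶ = 47045881/64 falls short of 1989801 but 9.5⁷ = 893871739/128 reaches it, so n = 7.

7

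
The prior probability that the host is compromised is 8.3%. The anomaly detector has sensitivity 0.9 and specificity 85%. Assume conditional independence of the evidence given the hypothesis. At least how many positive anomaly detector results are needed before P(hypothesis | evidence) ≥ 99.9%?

6

Prior odds: 0.083 ÷ 0.917 = 83/917.
False-positive rate = 1 − 0.85 = 0.15; likelihood ratio of a positive = 0.9/0.15 = 6.
Target odds: 0.999 ÷ 0.001 = 999.
Require 6ⁿ ≥ 999 ÷ (83/917) = 916083/83.
6⁵ = 7776 falls short of 916083/83 but 6⁶ = 46656 reaches it, so n = 6.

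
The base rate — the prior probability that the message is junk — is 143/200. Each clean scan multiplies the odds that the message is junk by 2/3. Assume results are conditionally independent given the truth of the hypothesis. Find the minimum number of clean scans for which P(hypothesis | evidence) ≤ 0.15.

7

Prior odds = 0.715/0.285 = 143/57.
Likelihood ratio per clean scan = 2/3.
Target posterior odds = 0.15/0.85 = 3/17.
Require (2/3)ⁿ ≤ 3/17 ÷ (143/57) = 171/2431.
(2/3)⁶ = 64/729 is still above 171/2431 but (2/3)⁷ = 128/2187 is at or below it, so n = 7.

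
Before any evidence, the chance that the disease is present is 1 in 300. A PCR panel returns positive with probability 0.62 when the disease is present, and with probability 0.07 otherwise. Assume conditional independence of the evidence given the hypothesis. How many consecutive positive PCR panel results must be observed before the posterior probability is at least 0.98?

Prior odds: (1/300) ÷ (299/300) = 1/299.
Likelihood ratio of a positive result = 0.62/0.07 = 62/7.
Target odds: 0.98 ÷ 0.02 = 49.
Need (1/299) × (62/7)ⁿ ≥ 49, i.e. (62/7)ⁿ ≥ 14651.
(62/7)⁴ = 14776336/2401 falls short of 14651 but (62/7)⁵ = 916132832/16807 reaches it, so n = 5.

5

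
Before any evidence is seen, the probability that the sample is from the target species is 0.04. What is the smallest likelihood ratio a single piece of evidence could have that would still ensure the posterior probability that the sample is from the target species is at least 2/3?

48

Prior odds = 0.04/0.96 = 1/24.
Target odds = (2/3)/(1/3) = 2.
Required Bayes factor = 2 ÷ (1/24) = 48.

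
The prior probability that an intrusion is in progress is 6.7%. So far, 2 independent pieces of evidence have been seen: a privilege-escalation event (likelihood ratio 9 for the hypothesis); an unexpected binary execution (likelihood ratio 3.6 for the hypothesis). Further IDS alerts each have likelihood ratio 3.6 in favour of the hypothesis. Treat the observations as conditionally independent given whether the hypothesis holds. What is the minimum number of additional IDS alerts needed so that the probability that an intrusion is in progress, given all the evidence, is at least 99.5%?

Prior odds = 0.067/0.933 = 67/933.
Combined Bayes factor of the evidence already in hand = 9 × 3.6 = 32.4.
Odds after that evidence = (67/933) × 32.4 = 3618/1555.
Target odds = 0.995/0.005 = 199.
Need 3.6ⁿ ≥ 199 ÷ (3618/1555) = 309445/3618.
3.6³ = 46.656 falls short of 309445/3618 but 3.6⁴ = 167.9616 reaches it, so n = 4.

4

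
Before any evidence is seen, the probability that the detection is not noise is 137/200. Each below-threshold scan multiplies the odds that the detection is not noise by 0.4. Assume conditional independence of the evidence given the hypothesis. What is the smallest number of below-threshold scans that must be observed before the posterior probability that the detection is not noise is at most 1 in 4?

3

Prior odds = 0.685/0.315 = 137/63.
Likelihood ratio per below-threshold scan = 0.4.
Target posterior odds = 0.25/0.75 = 1/3.
Need (137/63) × 0.4ⁿ ≤ 1/3, i.e. 0.4ⁿ ≤ 21/137.
0.4² = 0.16 is still above 21/137 but 0.4³ = 0.064 is at or below it, so n = 3.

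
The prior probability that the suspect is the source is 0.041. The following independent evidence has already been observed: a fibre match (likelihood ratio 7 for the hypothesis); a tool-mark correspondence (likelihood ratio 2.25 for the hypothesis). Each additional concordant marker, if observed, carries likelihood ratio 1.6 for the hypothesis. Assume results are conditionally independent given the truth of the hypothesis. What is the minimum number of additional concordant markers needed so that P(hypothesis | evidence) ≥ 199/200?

13

Prior odds = 0.041/0.959 = 41/959.
Combined Bayes factor of the evidence already in hand = 7 × 2.25 = 15.75.
Odds after that evidence = (41/959) × 15.75 = 369/548.
Target odds = 0.995/0.005 = 199.
Need 1.6ⁿ ≥ 199 ÷ (369/548) = 109052/369.
1.6¹² ≈281.475 falls short of 109052/369 but 1.6¹³ ≈450.36 reaches it, so n = 13.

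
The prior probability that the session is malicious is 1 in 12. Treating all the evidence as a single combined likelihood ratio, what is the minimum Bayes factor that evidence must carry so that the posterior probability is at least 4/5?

44

Prior odds = (1/12)/(11/12) = 1/11.
Target odds = 0.8/0.2 = 4.
Required Bayes factor = 4 ÷ (1/11) = 44.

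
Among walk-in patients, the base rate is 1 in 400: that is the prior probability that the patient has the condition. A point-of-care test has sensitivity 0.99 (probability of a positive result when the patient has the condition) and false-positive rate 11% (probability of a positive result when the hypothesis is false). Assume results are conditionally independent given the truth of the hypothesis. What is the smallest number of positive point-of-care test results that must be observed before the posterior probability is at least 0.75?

4

Prior odds = 0.0025/0.9975 = 1/399.
Likelihood ratio of a positive result = 0.99/0.11 = 9.
Target odds: 0.75 ÷ 0.25 = 3.
Need (1/399) × 9ⁿ ≥ 3, i.e. 9ⁿ ≥ 1197.
9³ = 729 falls short of 1197 but 9⁴ = 6561 reaches it, so n = 4.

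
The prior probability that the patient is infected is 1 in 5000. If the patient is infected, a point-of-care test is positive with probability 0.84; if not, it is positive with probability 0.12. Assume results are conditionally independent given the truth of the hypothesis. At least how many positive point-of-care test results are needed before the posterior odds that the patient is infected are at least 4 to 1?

Prior odds = 0.0002/0.9998 = 1/4999.
Likelihood ratio of a positive = 0.84/0.12 = 7.
Target odds = 4.
Need (1/4999) × 7ⁿ ≥ 4, i.e. 7ⁿ ≥ 19996.
7⁵ = 16807 falls short of 19996 but 7⁶ = 117649 reaches it, so n = 6.

6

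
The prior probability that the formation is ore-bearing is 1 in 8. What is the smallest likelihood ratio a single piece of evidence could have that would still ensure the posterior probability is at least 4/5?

28

Prior odds = 0.125/0.875 = 1/7.
Target odds = 0.8/0.2 = 4.
Required Bayes factor = 4 ÷ (1/7) = 28.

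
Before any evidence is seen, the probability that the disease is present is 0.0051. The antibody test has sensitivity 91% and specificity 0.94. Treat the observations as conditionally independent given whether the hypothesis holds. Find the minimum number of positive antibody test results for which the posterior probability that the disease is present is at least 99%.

Prior odds: 0.0051 ÷ 0.9949 = 51/9949.
False-positive rate = 1 − 0.94 = 0.06; likelihood ratio of a positive = 0.91/0.06 = 91/6.
Target odds: 0.99 ÷ 0.01 = 99.
Require (91/6)ⁿ ≥ 99 ÷ (51/9949) = 328317/17.
(91/6)³ = 753571/216 falls short of 328317/17 but (91/6)⁴ = 68574961/1296 reaches it, so n = 4.

4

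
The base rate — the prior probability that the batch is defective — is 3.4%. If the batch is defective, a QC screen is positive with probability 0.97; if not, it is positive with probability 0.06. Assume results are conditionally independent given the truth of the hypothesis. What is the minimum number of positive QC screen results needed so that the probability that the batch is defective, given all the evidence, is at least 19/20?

3

Prior odds: 0.034 ÷ 0.966 = 17/483.
Likelihood ratio of a positive = 0.97/0.06 = 97/6.
Target odds: 0.95 ÷ 0.05 = 19.
Require (97/6)ⁿ ≥ 19 ÷ (17/483) = 9177/17.
(97/6)² = 9409/36 falls short of 9177/17 but (97/6)³ = 912673/216 reaches it, so n = 3.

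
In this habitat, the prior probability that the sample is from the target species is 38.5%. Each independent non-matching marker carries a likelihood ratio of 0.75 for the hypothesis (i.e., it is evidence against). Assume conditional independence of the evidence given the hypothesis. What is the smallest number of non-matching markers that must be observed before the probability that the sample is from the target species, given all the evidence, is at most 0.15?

5

Prior odds = 0.385/0.615 = 77/123.
Likelihood ratio per non-matching marker = 0.75.
Target odds: 0.15 ÷ 0.85 = 3/17.
Need (77/123) × 0.75ⁿ ≤ 3/17, i.e. 0.75ⁿ ≤ 369/1309.
0.75⁴ = 0.31640625 is still above 369/1309 but 0.75⁵ = 243/1024 is at or below it, so n = 5.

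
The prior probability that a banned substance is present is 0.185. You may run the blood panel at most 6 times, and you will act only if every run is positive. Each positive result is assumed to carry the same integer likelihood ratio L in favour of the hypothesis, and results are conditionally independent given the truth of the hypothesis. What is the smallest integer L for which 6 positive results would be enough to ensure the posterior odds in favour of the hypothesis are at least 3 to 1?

2

Prior odds = 0.185/0.815 = 37/163.
Target odds = 3.
Need L⁶ ≥ 3 ÷ (37/163) = 489/37.
1⁶ = 1 < 489/37 ≤ 64 = 2⁶, so L = 2.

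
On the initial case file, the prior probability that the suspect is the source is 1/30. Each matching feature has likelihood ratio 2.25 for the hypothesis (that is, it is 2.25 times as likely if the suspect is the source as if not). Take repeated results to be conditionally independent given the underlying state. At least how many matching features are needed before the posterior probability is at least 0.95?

Prior odds: (1/30) ÷ (29/30) = 1/29.
Likelihood ratio per matching feature = 2.25.
Target odds: 0.95 ÷ 0.05 = 19.
Need (1/29) × 2.25ⁿ ≥ 19, i.e. 2.25ⁿ ≥ 551.
2.25⁷ = 4782969/16384 falls short of 551 but 2.25⁸ = 43046721/65536 reaches it, so n = 8.

8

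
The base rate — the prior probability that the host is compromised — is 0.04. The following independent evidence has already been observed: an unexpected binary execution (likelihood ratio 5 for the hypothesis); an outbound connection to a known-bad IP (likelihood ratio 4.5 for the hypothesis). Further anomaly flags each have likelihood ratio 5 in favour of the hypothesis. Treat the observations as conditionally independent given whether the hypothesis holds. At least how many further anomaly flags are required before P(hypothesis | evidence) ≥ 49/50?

3

Prior odds = 0.04/0.96 = 1/24.
Combined Bayes factor of the evidence already in hand = 5 × 4.5 = 22.5.
Odds after that evidence = (1/24) × 22.5 = 0.9375.
Target odds = 0.98/0.02 = 49.
Need 5ⁿ ≥ 49 ÷ 0.9375 = 784/15.
5² = 25 falls short of 784/15 but 5³ = 125 reaches it, so n = 3.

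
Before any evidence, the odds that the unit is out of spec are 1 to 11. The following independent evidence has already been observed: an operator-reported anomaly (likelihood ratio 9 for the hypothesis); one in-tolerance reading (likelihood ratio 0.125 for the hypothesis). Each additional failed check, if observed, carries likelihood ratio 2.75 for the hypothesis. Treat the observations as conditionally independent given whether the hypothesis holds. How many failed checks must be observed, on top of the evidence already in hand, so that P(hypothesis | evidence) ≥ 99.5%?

Prior odds = 1/11.
Combined Bayes factor of the evidence already in hand = 9 × 0.125 = 1.125.
Odds after that evidence = (1/11) × 1.125 = 9/88.
Target odds = 0.995/0.005 = 199.
Need 2.75ⁿ ≥ 199 ÷ (9/88) = 17512/9.
2.75⁷ = 19487171/16384 falls short of 17512/9 but 2.75⁸ = 214358881/65536 reaches it, so n = 8.

8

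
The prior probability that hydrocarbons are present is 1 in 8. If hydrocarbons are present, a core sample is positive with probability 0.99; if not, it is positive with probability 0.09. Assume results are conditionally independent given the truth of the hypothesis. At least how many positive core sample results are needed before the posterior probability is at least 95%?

Prior odds = 0.125/0.875 = 1/7.
Likelihood ratio of a positive = 0.99/0.09 = 11.
Target odds: 0.95 ÷ 0.05 = 19.
Need (1/7) × 11ⁿ ≥ 19, i.e. 11ⁿ ≥ 133.
11² = 121 falls short of 133 but 11³ = 1331 reaches it, so n = 3.

3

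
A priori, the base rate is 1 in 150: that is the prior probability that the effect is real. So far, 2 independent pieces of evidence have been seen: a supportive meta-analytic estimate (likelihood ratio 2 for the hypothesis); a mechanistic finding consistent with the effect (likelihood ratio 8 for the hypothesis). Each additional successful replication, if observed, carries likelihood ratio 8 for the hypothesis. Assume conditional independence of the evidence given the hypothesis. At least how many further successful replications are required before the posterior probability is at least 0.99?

Prior odds = (1/150)/(149/150) = 1/149.
Combined Bayes factor of the evidence already in hand = 2 × 8 = 16.
Odds after that evidence = (1/149) × 16 = 16/149.
Target odds = 0.99/0.01 = 99.
Need 8ⁿ ≥ 99 ÷ (16/149) = 921.9375.
8³ = 512 falls short of 921.9375 but 8⁴ = 4096 reaches it, so n = 4.

4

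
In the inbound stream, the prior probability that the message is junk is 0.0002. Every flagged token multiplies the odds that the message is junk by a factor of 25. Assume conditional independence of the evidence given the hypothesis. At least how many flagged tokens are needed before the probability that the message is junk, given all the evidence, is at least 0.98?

4

Prior odds: 0.0002 ÷ 0.9998 = 1/4999.
Likelihood ratio per flagged token = 25.
Target odds: 0.98 ÷ 0.02 = 49.
Require 25ⁿ ≥ 49 ÷ (1/4999) = 244951.
25³ = 15625 falls short of 244951 but 25⁴ = 390625 reaches it, so n = 4.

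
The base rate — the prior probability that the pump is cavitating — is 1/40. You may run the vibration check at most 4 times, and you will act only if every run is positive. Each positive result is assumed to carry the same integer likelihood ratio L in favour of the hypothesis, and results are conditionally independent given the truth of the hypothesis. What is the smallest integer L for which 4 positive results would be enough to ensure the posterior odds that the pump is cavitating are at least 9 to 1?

5

Prior odds = 0.025/0.975 = 1/39.
Target odds = 9.
Need L⁴ ≥ 9 ÷ (1/39) = 351.
4⁴ = 256 < 351 ≤ 625 = 5⁴, so L = 5.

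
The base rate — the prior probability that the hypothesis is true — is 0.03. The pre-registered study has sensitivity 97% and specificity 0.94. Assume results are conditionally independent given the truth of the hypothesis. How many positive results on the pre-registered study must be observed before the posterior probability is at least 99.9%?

Prior odds = 0.03/0.97 = 3/97.
False-positive rate = 1 − 0.94 = 0.06; likelihood ratio of a positive = 0.97/0.06 = 97/6.
Target odds: 0.999 ÷ 0.001 = 999.
Require (97/6)ⁿ ≥ 999 ÷ (3/97) = 32301.
(97/6)³ = 912673/216 falls short of 32301 but (97/6)⁴ = 88529281/1296 reaches it, so n = 4.

4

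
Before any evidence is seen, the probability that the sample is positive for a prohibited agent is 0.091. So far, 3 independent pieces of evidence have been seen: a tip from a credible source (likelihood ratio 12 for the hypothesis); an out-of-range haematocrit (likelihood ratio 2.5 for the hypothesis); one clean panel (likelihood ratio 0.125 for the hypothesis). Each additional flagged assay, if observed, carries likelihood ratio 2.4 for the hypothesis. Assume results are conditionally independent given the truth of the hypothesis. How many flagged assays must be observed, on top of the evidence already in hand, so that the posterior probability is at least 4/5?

Prior odds = 0.091/0.909 = 91/909.
Combined Bayes factor of the evidence already in hand = 12 × 2.5 × 0.125 = 3.75.
Odds after that evidence = (91/909) × 3.75 = 455/1212.
Target odds = 0.8/0.2 = 4.
Need 2.4ⁿ ≥ 4 ÷ (455/1212) = 4848/455.
2.4² = 5.76 falls short of 4848/455 but 2.4³ = 13.824 reaches it, so n = 3.

3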